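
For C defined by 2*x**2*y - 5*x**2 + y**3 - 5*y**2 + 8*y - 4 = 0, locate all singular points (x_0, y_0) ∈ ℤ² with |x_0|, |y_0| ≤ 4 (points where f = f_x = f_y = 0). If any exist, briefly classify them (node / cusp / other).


Singular points: {(0, 2)}; classification: node.

Compute partial derivatives:
  f_x = 4*x*y - 10*x.
  f_y = 2*x**2 + 3*y**2 - 10*y + 8.
Scan x_0 ∈ {−4, ..., 4}. For each x_0, f_y(x_0, y) is a polynomial in y; find its integer roots y ∈ {−4, ..., 4}, then test f_x and f at those candidates.
  x = -4: f_y(-4, y) = 3*y**2 - 10*y + 40; no integer root y with |y| ≤ 4.
  x = -3: f_y(-3, y) = 3*y**2 - 10*y + 26; no integer root y with |y| ≤ 4.
  x = -2: f_y(-2, y) = 3*y**2 - 10*y + 16; no integer root y with |y| ≤ 4.
  x = -1: f_y(-1, y) = 3*y**2 - 10*y + 10; no integer root y with |y| ≤ 4.
  x = 0: f_y(0, y) = 3*y**2 - 10*y + 8; vanishes at y ∈ {2}. (0, 2): f_x = 0, f = 0 — SINGULAR.
  x = 1: f_y(1, y) = 3*y**2 - 10*y + 10; no integer root y with |y| ≤ 4.
  x = 2: f_y(2, y) = 3*y**2 - 10*y + 16; no integer root y with |y| ≤ 4.
  x = 3: f_y(3, y) = 3*y**2 - 10*y + 26; no integer root y with |y| ≤ 4.
  x = 4: f_y(4, y) = 3*y**2 - 10*y + 40; no integer root y with |y| ≤ 4.
Only singular point on the grid: (0, 2).
Classify: substitute x = 0 + u, y = 2 + v and expand: f = 2*u**2*v - u**2 + v**3 + v**2.
No constant or linear terms (consistent with a singular point). Quadratic part: -u**2 + v**2. Cubic part: 2*u**2*v + v**3.
The quadratic part v**2 - u**2 = (v − u)(v + u) splits into two distinct linear factors, so there are two distinct tangent lines y − 2 = ±(x − 0) — this is a node (ordinary double point).
Classification: node.


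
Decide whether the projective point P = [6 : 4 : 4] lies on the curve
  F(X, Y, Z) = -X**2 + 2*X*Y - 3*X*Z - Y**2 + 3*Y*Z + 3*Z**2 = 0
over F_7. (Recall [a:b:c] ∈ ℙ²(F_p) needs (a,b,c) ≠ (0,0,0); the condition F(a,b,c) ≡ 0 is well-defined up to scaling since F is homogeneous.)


F(6,4,4) ≡ 6 (mod 7); P is NOT on the curve.

Evaluate F(6, 4, 4) term-by-term (mod 7).
  -X**2 ↦ -1·36·1·1 = -36
  2*X*Y ↦ 2·6·4·1 = 48
  -3*X*Z ↦ -3·6·1·4 = -72
  -Y**2 ↦ -1·1·16·1 = -16
  3*Y*Z ↦ 3·1·4·4 = 48
  3*Z**2 ↦ 3·1·1·16 = 48
Sum: F(6, 4, 4) = (-36) + (48) + (-72) + (-16) + (48) + (48) = 20.
Reducing mod 7: 20 ≡ 6 (mod 7).
Since F(a, b, c) ≡ 6 ≠ 0 (mod 7), P does NOT lie on the curve.


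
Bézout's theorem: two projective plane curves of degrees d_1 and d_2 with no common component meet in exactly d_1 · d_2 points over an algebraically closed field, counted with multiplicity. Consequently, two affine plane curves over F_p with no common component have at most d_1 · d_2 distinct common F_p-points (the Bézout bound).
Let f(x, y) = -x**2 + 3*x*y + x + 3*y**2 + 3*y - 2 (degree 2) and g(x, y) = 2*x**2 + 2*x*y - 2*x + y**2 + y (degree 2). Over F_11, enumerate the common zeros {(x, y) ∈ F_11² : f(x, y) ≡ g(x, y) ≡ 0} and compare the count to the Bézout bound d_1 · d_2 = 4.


Common zeros: ∅; count = 0; Bézout bound = 4.

deg(f) = 2, deg(g) = 2, so Bézout bound = 4.
Scan x ∈ F_11. For each x, list the y ∈ F_11 with f(x, y) ≡ 0 and those with g(x, y) ≡ 0 (mod 11); the common zeros in that column are the intersection.
  x = 0: f ≡ 0 at y ∈ {5}; g ≡ 0 at y ∈ {0, 10}; common: ∅.
  x = 1: f ≡ 0 at y ∈ {2, 7}; g ≡ 0 at y ∈ {0, 8}; common: ∅.
  x = 2: f ≡ 0 at y ∈ ∅; g ≡ 0 at y ∈ {7, 10}; common: ∅.
  x = 3: f ≡ 0 at y ∈ {3, 4}; g ≡ 0 at y ∈ {7, 8}; common: ∅.
  x = 4: f ≡ 0 at y ∈ ∅; g ≡ 0 at y ∈ ∅; common: ∅.
  x = 5: f ≡ 0 at y ∈ {0, 5}; g ≡ 0 at y ∈ {2, 9}; common: ∅.
  x = 6: f ≡ 0 at y ∈ {2}; g ≡ 0 at y ∈ ∅; common: ∅.
  x = 7: f ≡ 0 at y ∈ {0, 3}; g ≡ 0 at y ∈ ∅; common: ∅.
  x = 8: f ≡ 0 at y ∈ ∅; g ≡ 0 at y ∈ ∅; common: ∅.
  x = 9: f ≡ 0 at y ∈ ∅; g ≡ 0 at y ∈ {5, 9}; common: ∅.
  x = 10: f ≡ 0 at y ∈ {4, 7}; g ≡ 0 at y ∈ ∅; common: ∅.
Collecting: common zeros = ∅, so the count is 0.
Comparison with the Bézout bound: 0 ≤ 4 = deg(f)·deg(g), as expected for curves with no common component (the affine F_11-count falls short of the bound because intersections may lie at infinity, over extension fields, or carry multiplicity).


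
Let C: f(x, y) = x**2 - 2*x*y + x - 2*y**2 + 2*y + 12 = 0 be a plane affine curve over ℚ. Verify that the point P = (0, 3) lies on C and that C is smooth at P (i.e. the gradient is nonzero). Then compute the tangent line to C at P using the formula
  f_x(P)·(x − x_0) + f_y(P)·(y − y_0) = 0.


Tangent line at P: -5*x - 10*y + 30 = 0.

Step 1: f(0, 3) = 0, so P lies on C.
Step 2: partial derivatives
  f_x(x, y) = 2*x - 2*y + 1, f_y(x, y) = -2*x - 4*y + 2.
  f_x(P) = -5, f_y(P) = -10 (gradient nonzero, so P is smooth).
Step 3: tangent line at P: -5·(x − 0) + -10·(y − 3) = 0.
Expanding: -5*x - 10*y + 30 = 0.


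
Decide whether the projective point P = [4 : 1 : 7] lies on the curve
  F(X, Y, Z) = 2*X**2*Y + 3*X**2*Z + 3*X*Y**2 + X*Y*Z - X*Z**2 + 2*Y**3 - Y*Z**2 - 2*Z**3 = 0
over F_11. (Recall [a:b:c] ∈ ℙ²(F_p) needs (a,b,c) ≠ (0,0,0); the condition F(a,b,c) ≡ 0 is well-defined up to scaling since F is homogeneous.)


F(4,1,7) ≡ 7 (mod 11); P is NOT on the curve.

Evaluate F(4, 1, 7) term-by-term (mod 11).
  2*X**2*Y ↦ 2·16·1·1 = 32
  3*X**2*Z ↦ 3·16·1·7 = 336
  3*X*Y**2 ↦ 3·4·1·1 = 12
  X*Y*Z ↦ 1·4·1·7 = 28
  -X*Z**2 ↦ -1·4·1·49 = -196
  2*Y**3 ↦ 2·1·1·1 = 2
  -Y*Z**2 ↦ -1·1·1·49 = -49
  -2*Z**3 ↦ -2·1·1·343 = -686
Sum: F(4, 1, 7) = (32) + (336) + (12) + (28) + (-196) + (2) + (-49) + (-686) = -521.
Reducing mod 11: -521 ≡ 7 (mod 11).
Since F(a, b, c) ≡ 7 ≠ 0 (mod 11), P does NOT lie on the curve.


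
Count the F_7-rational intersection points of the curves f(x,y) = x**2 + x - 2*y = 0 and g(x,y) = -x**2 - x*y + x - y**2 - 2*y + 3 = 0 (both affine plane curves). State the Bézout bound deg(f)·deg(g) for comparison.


Common zeros: ∅; count = 0; Bézout bound = 4.

deg(f) = 2, deg(g) = 2, so Bézout bound = 4.
Scan x ∈ F_7. For each x, list the y ∈ F_7 with f(x, y) ≡ 0 and those with g(x, y) ≡ 0 (mod 7); the common zeros in that column are the intersection.
  x = 0: f ≡ 0 at y ∈ {0}; g ≡ 0 at y ∈ {1, 4}; common: ∅.
  x = 1: f ≡ 0 at y ∈ {1}; g ≡ 0 at y ∈ {2}; common: ∅.
  x = 2: f ≡ 0 at y ∈ {3}; g ≡ 0 at y ∈ ∅; common: ∅.
  x = 3: f ≡ 0 at y ∈ {6}; g ≡ 0 at y ∈ ∅; common: ∅.
  x = 4: f ≡ 0 at y ∈ {3}; g ≡ 0 at y ∈ {4}; common: ∅.
  x = 5: f ≡ 0 at y ∈ {1}; g ≡ 0 at y ∈ {2, 5}; common: ∅.
  x = 6: f ≡ 0 at y ∈ {0}; g ≡ 0 at y ∈ ∅; common: ∅.
Collecting: common zeros = ∅, so the count is 0.
Comparison with the Bézout bound: 0 ≤ 4 = deg(f)·deg(g), as expected for curves with no common component (the affine F_7-count falls short of the bound because intersections may lie at infinity, over extension fields, or carry multiplicity).


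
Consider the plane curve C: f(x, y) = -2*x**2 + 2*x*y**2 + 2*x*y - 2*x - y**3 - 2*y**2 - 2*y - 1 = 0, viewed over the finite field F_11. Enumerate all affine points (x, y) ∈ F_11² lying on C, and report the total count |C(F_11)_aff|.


Affine F_11-points: {(0, 10), (1, 8), (4, 8), (5, 7), (6, 1), (6, 2), (6, 7), (9, 6), (10, 2), (10, 6), (10, 10)}; count = 11.

For each of the 121 pairs (x, y) ∈ F_11², evaluate f(x, y) mod 11. Record the zeros.
  x = 0: [0↦10, 1↦5, 2↦1, 3↦3, 4↦5, 5↦1, 6↦7, 7↦6, 8↦3, 9↦3, 10↦0]  zeros at y ∈ {10}
  x = 1: [0↦6, 1↦5, 2↦9, 3↦1, 4↦8, 5↦2, 6↦10, 7↦4, 8↦0, 9↦3, 10↦7]  zeros at y ∈ {8}
  x = 2: [0↦9, 1↦1, 2↦2, 3↦6, 4↦7, 5↦10, 6↦9, 7↦9, 8↦4, 9↦10, 10↦10]  zeros at y ∈ ∅
  x = 3: [0↦8, 1↦4, 2↦2, 3↦7, 4↦2, 5↦3, 6↦4, 7↦10, 8↦4, 9↦2, 10↦9]  zeros at y ∈ ∅
  x = 4: [0↦3, 1↦3, 2↦9, 3↦4, 4↦4, 5↦3, 6↦6, 7↦7, 8↦0, 9↦1, 10↦4]  zeros at y ∈ {8}
  x = 5: [0↦5, 1↦9, 2↦1, 3↦8, 4↦2, 5↦10, 6↦4, 7↦0, 8↦3, 9↦7, 10↦6]  zeros at y ∈ {7}
  x = 6: [0↦3, 1↦0, 2↦0, 3↦8, 4↦7, 5↦2, 6↦9, 7↦0, 8↦2, 9↦9, 10↦4]  zeros at y ∈ {1, 2, 7}
  x = 7: [0↦8, 1↦9, 2↦6, 3↦4, 4↦8, 5↦1, 6↦10, 7↦7, 8↦8, 9↦7, 10↦9]  zeros at y ∈ ∅
  x = 8: [0↦9, 1↦3, 2↦8, 3↦7, 4↦5, 5↦7, 6↦7, 7↦10, 8↦10, 9↦1, 10↦10]  zeros at y ∈ ∅
  x = 9: [0↦6, 1↦4, 2↦6, 3↦6, 4↦9, 5↦9, 6↦0, 7↦9, 8↦8, 9↦2, 10↦7]  zeros at y ∈ {6}
  x = 10: [0↦10, 1↦1, 2↦0, 3↦1, 4↦9, 5↦7, 6↦0, 7↦4, 8↦2, 9↦10, 10↦0]  zeros at y ∈ {2, 6, 10}
Collecting zeros: affine points = {(0, 10), (1, 8), (4, 8), (5, 7), (6, 1), (6, 2), (6, 7), (9, 6), (10, 2), (10, 6), (10, 10)}.
Total count |C(F_11)_aff| = 11.


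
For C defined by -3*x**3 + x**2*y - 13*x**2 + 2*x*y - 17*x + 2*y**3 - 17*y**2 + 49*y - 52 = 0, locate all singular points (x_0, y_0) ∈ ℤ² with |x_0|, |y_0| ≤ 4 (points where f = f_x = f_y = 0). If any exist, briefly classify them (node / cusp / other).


Singular points: {(-1, 3)}; classification: node.

Compute partial derivatives:
  f_x = -9*x**2 + 2*x*y - 26*x + 2*y - 17.
  f_y = x**2 + 2*x + 6*y**2 - 34*y + 49.
Scan x_0 ∈ {−4, ..., 4}. For each x_0, f_y(x_0, y) is a polynomial in y; find its integer roots y ∈ {−4, ..., 4}, then test f_x and f at those candidates.
  x = -4: f_y(-4, y) = 6*y**2 - 34*y + 57; no integer root y with |y| ≤ 4.
  x = -3: f_y(-3, y) = 6*y**2 - 34*y + 52; no integer root y with |y| ≤ 4.
  x = -2: f_y(-2, y) = 6*y**2 - 34*y + 49; no integer root y with |y| ≤ 4.
  x = -1: f_y(-1, y) = 6*y**2 - 34*y + 48; vanishes at y ∈ {3}. (-1, 3): f_x = 0, f = 0 — SINGULAR.
  x = 0: f_y(0, y) = 6*y**2 - 34*y + 49; no integer root y with |y| ≤ 4.
  x = 1: f_y(1, y) = 6*y**2 - 34*y + 52; no integer root y with |y| ≤ 4.
  x = 2: f_y(2, y) = 6*y**2 - 34*y + 57; no integer root y with |y| ≤ 4.
  x = 3: f_y(3, y) = 6*y**2 - 34*y + 64; no integer root y with |y| ≤ 4.
  x = 4: f_y(4, y) = 6*y**2 - 34*y + 73; no integer root y with |y| ≤ 4.
Only singular point on the grid: (-1, 3).
Classify: substitute x = -1 + u, y = 3 + v and expand: f = -3*u**3 + u**2*v - u**2 + 2*v**3 + v**2.
No constant or linear terms (consistent with a singular point). Quadratic part: -u**2 + v**2. Cubic part: -3*u**3 + u**2*v + 2*v**3.
The quadratic part v**2 - u**2 = (v − u)(v + u) splits into two distinct linear factors, so there are two distinct tangent lines y − 3 = ±(x − -1) — this is a node (ordinary double point).
Classification: node.


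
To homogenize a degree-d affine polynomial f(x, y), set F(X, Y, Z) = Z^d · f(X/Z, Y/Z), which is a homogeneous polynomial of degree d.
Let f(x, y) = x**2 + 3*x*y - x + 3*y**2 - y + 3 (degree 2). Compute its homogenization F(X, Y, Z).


F(X, Y, Z) = X**2 + 3*X*Y - X*Z + 3*Y**2 - Y*Z + 3*Z**2

deg(f) = 2.
Substitute x = X/Z, y = Y/Z into f, then multiply by Z^2.
  monomial 1·x^2·y^0 ↦ 1·X^2·Y^0·Z^0.
  monomial 3·x^1·y^1 ↦ 3·X^1·Y^1·Z^0.
  monomial -1·x^1·y^0 ↦ -1·X^1·Y^0·Z^1.
  monomial 3·x^0·y^2 ↦ 3·X^0·Y^2·Z^0.
  monomial -1·x^0·y^1 ↦ -1·X^0·Y^1·Z^1.
  monomial 3·x^0·y^0 ↦ 3·X^0·Y^0·Z^2.
Collecting: F(X, Y, Z) = X**2 + 3*X*Y - X*Z + 3*Y**2 - Y*Z + 3*Z**2.


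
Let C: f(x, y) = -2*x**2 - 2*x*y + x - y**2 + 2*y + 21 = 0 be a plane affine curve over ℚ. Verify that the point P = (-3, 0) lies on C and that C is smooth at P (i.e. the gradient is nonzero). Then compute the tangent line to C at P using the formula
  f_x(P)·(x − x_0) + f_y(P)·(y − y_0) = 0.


Tangent line at P: 13*x + 8*y + 39 = 0.

Step 1: f(-3, 0) = 0, so P lies on C.
Step 2: partial derivatives
  f_x(x, y) = -4*x - 2*y + 1, f_y(x, y) = -2*x - 2*y + 2.
  f_x(P) = 13, f_y(P) = 8 (gradient nonzero, so P is smooth).
Step 3: tangent line at P: 13·(x − -3) + 8·(y − 0) = 0.
Expanding: 13*x + 8*y + 39 = 0.


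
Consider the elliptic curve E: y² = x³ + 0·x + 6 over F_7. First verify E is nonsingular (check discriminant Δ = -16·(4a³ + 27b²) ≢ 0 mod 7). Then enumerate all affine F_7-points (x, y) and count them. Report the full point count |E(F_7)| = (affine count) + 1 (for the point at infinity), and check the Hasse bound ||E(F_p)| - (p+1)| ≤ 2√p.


Affine points = {(1, 0), (2, 0), (4, 0)}; affine count = 3; |E(F_7)| = 4.

Discriminant check: Δ ∝ 4a³ + 27b² = 4·0³ + 27·6² = 4·0 + 27·36 ≡ 6 (mod 7). Nonzero ⇒ E is nonsingular.
For each x ∈ F_7, compute rhs = x³ + 0·x + 6 mod 7, then count y ∈ F_7 with y² ≡ rhs.
  x = 0: rhs = 6, matching y values: none (0 points).
  x = 1: rhs = 0, matching y values: 0 (1 points).
  x = 2: rhs = 0, matching y values: 0 (1 points).
  x = 3: rhs = 5, matching y values: none (0 points).
  x = 4: rhs = 0, matching y values: 0 (1 points).
  x = 5: rhs = 5, matching y values: none (0 points).
  x = 6: rhs = 5, matching y values: none (0 points).
Total affine count: 3.
Full point count |E(F_7)| = 3 + 1 = 4.
Hasse bound: |4 − (7+1)| = |-4| = 4 ≤ 2√7 ≈ 5.2915 ✓.


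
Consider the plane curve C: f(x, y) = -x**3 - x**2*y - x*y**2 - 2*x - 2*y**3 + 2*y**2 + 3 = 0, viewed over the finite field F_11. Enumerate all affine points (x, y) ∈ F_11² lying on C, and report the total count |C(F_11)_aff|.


Affine F_11-points: {(0, 3), (1, 0), (1, 8), (1, 9), (2, 2), (3, 9), (5, 0), (6, 4), (6, 8), (7, 7), (7, 8), (7, 10), (8, 2), (8, 3), (9, 6), (9, 9), (10, 2)}; count = 17.

For each of the 121 pairs (x, y) ∈ F_11², evaluate f(x, y) mod 11. Record the zeros.
  x = 0: [0↦3, 1↦3, 2↦6, 3↦0, 4↦6, 5↦1, 6↦6, 7↦9, 8↦9, 9↦5, 10↦7]  zeros at y ∈ {3}
  x = 1: [0↦0, 1↦9, 2↦8, 3↦7, 4↦5, 5↦1, 6↦5, 7↦5, 8↦0, 9↦0, 10↦4]  zeros at y ∈ {0, 8, 9}
  x = 2: [0↦2, 1↦7, 2↦0, 3↦2, 4↦1, 5↦7, 6↦8, 7↦3, 8↦2, 9↦4, 10↦8]  zeros at y ∈ {2}
  x = 3: [0↦3, 1↦2, 2↦9, 3↦1, 4↦10, 5↦2, 6↦9, 7↦8, 8↦9, 9↦0, 10↦2]  zeros at y ∈ {9}
  x = 4: [0↦8, 1↦10, 2↦7, 3↦9, 4↦4, 5↦2, 6↦2, 7↦3, 8↦4, 9↦4, 10↦2]  zeros at y ∈ ∅
  x = 5: [0↦0, 1↦3, 2↦10, 3↦9, 4↦10, 5↦1, 6↦3, 7↦4, 8↦3, 9↦10, 10↦2]  zeros at y ∈ {0}
  x = 6: [0↦6, 1↦8, 2↦1, 3↦6, 4↦0, 5↦4, 6↦6, 7↦5, 8↦0, 9↦1, 10↦7]  zeros at y ∈ {4, 8}
  x = 7: [0↦9, 1↦8, 2↦7, 3↦5, 4↦1, 5↦5, 6↦5, 7↦0, 8↦0, 9↦4, 10↦0]  zeros at y ∈ {7, 8, 10}
  x = 8: [0↦3, 1↦8, 2↦0, 3↦0, 4↦7, 5↦9, 6↦5, 7↦5, 8↦8, 9↦2, 10↦8]  zeros at y ∈ {2, 3}
  x = 9: [0↦4, 1↦2, 2↦7, 3↦7, 4↦1, 5↦10, 6↦0, 7↦3, 8↦7, 9↦0, 10↦3]  zeros at y ∈ {6, 9}
  x = 10: [0↦6, 1↦6, 2↦0, 3↦9, 4↦10, 5↦2, 6↦6, 7↦10, 8↦2, 9↦3, 10↦1]  zeros at y ∈ {2}
Collecting zeros: affine points = {(0, 3), (1, 0), (1, 8), (1, 9), (2, 2), (3, 9), (5, 0), (6, 4), (6, 8), (7, 7), (7, 8), (7, 10), (8, 2), (8, 3), (9, 6), (9, 9), (10, 2)}.
Total count |C(F_11)_aff| = 17.


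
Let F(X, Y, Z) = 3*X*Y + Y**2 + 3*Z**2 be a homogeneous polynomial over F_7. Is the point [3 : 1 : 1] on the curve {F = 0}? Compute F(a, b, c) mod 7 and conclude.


F(3,1,1) ≡ 6 (mod 7); P is NOT on the curve.

Evaluate F(3, 1, 1) term-by-term (mod 7).
  3*X*Y ↦ 3·3·1·1 = 9
  Y**2 ↦ 1·1·1·1 = 1
  3*Z**2 ↦ 3·1·1·1 = 3
Sum: F(3, 1, 1) = (9) + (1) + (3) = 13.
Reducing mod 7: 13 ≡ 6 (mod 7).
Since F(a, b, c) ≡ 6 ≠ 0 (mod 7), P does NOT lie on the curve.


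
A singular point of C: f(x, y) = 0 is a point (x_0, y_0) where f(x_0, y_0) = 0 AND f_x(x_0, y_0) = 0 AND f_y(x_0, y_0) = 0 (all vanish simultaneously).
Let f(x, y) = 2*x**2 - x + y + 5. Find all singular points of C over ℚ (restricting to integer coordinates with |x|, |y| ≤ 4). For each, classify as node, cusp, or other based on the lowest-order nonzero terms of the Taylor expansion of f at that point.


No singular points in the scanned grid; C is smooth there.

Compute partial derivatives:
  f_x = 4*x - 1.
  f_y = 1.
f_y = 1 is a nonzero constant, so f_y never vanishes: no point (x, y) can satisfy f = f_x = f_y = 0. In particular no (x, y) ∈ {−4, ..., 4}² is singular; the curve is smooth.


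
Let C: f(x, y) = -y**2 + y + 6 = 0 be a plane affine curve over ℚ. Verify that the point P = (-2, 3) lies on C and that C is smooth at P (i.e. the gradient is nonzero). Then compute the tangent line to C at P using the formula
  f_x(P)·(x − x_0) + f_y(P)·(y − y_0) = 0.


Tangent line at P: 15 - 5*y = 0.

Step 1: f(-2, 3) = 0, so P lies on C.
Step 2: partial derivatives
  f_x(x, y) = 0, f_y(x, y) = 1 - 2*y.
  f_x(P) = 0, f_y(P) = -5 (gradient nonzero, so P is smooth).
Step 3: tangent line at P: 0·(x − -2) + -5·(y − 3) = 0.
Expanding: 15 - 5*y = 0.


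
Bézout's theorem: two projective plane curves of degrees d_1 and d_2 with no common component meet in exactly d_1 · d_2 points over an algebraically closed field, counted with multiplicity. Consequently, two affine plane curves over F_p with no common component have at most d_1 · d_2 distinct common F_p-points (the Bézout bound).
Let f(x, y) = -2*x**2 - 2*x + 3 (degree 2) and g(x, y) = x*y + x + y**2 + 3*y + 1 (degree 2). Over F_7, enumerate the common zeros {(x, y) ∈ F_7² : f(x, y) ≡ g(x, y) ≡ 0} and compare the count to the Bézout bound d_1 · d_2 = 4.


Common zeros: ∅; count = 0; Bézout bound = 4.

deg(f) = 2, deg(g) = 2, so Bézout bound = 4.
Scan x ∈ F_7. For each x, list the y ∈ F_7 with f(x, y) ≡ 0 and those with g(x, y) ≡ 0 (mod 7); the common zeros in that column are the intersection.
  x = 0: f ≡ 0 at y ∈ ∅; g ≡ 0 at y ∈ ∅; common: ∅.
  x = 1: f ≡ 0 at y ∈ ∅; g ≡ 0 at y ∈ {1, 2}; common: ∅.
  x = 2: f ≡ 0 at y ∈ ∅; g ≡ 0 at y ∈ ∅; common: ∅.
  x = 3: f ≡ 0 at y ∈ {0, 1, 2, 3, 4, 5, 6}; g ≡ 0 at y ∈ ∅; common: ∅.
  x = 4: f ≡ 0 at y ∈ ∅; g ≡ 0 at y ∈ {3, 4}; common: ∅.
  x = 5: f ≡ 0 at y ∈ ∅; g ≡ 0 at y ∈ ∅; common: ∅.
  x = 6: f ≡ 0 at y ∈ ∅; g ≡ 0 at y ∈ {0, 5}; common: ∅.
Collecting: common zeros = ∅, so the count is 0.
Comparison with the Bézout bound: 0 ≤ 4 = deg(f)·deg(g), as expected for curves with no common component (the affine F_7-count falls short of the bound because intersections may lie at infinity, over extension fields, or carry multiplicity).


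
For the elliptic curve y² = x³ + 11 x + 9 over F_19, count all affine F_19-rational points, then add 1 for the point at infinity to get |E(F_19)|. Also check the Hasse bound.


Affine points = {(0, 3), (0, 16), (2, 1), (2, 18), (6, 5), (6, 14), (7, 7), (7, 12), (8, 1), (8, 18), (9, 1), (9, 18), (10, 6), (10, 13), (11, 6), (11, 13), (12, 8), (12, 11), (14, 0), (16, 5), (16, 14), (17, 6), (17, 13), (18, 4), (18, 15)}; affine count = 25; |E(F_19)| = 26.

Discriminant check: Δ ∝ 4a³ + 27b² = 4·11³ + 27·9² = 4·1331 + 27·81 ≡ 6 (mod 19). Nonzero ⇒ E is nonsingular.
For each x ∈ F_19, compute rhs = x³ + 11·x + 9 mod 19, then count y ∈ F_19 with y² ≡ rhs.
  x = 0: rhs = 9, matching y values: 3, 16 (2 points).
  x = 1: rhs = 2, matching y values: none (0 points).
  x = 2: rhs = 1, matching y values: 1, 18 (2 points).
  x = 3: rhs = 12, matching y values: none (0 points).
  x = 4: rhs = 3, matching y values: none (0 points).
  x = 5: rhs = 18, matching y values: none (0 points).
  x = 6: rhs = 6, matching y values: 5, 14 (2 points).
  x = 7: rhs = 11, matching y values: 7, 12 (2 points).
  x = 8: rhs = 1, matching y values: 1, 18 (2 points).
  x = 9: rhs = 1, matching y values: 1, 18 (2 points).
  x = 10: rhs = 17, matching y values: 6, 13 (2 points).
  x = 11: rhs = 17, matching y values: 6, 13 (2 points).
  x = 12: rhs = 7, matching y values: 8, 11 (2 points).
  x = 13: rhs = 12, matching y values: none (0 points).
  x = 14: rhs = 0, matching y values: 0 (1 points).
  x = 15: rhs = 15, matching y values: none (0 points).
  x = 16: rhs = 6, matching y values: 5, 14 (2 points).
  x = 17: rhs = 17, matching y values: 6, 13 (2 points).
  x = 18: rhs = 16, matching y values: 4, 15 (2 points).
Total affine count: 25.
Full point count |E(F_19)| = 25 + 1 = 26.
Hasse bound: |26 − (19+1)| = |6| = 6 ≤ 2√19 ≈ 8.7178 ✓.


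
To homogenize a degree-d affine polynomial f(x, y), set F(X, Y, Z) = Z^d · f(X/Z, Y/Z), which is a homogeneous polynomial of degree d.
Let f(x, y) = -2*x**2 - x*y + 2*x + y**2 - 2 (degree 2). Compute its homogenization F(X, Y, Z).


F(X, Y, Z) = -2*X**2 - X*Y + 2*X*Z + Y**2 - 2*Z**2

deg(f) = 2.
Substitute x = X/Z, y = Y/Z into f, then multiply by Z^2.
  monomial -2·x^2·y^0 ↦ -2·X^2·Y^0·Z^0.
  monomial -1·x^1·y^1 ↦ -1·X^1·Y^1·Z^0.
  monomial 2·x^1·y^0 ↦ 2·X^1·Y^0·Z^1.
  monomial 1·x^0·y^2 ↦ 1·X^0·Y^2·Z^0.
  monomial -2·x^0·y^0 ↦ -2·X^0·Y^0·Z^2.
Collecting: F(X, Y, Z) = -2*X**2 - X*Y + 2*X*Z + Y**2 - 2*Z**2.


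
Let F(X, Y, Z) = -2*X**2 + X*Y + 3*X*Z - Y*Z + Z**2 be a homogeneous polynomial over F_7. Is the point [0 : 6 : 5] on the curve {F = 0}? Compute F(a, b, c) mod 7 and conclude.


F(0,6,5) ≡ 2 (mod 7); P is NOT on the curve.

Evaluate F(0, 6, 5) term-by-term (mod 7).
  -2*X**2 ↦ -2·0·1·1 = 0
  X*Y ↦ 1·0·6·1 = 0
  3*X*Z ↦ 3·0·1·5 = 0
  -Y*Z ↦ -1·1·6·5 = -30
  Z**2 ↦ 1·1·1·25 = 25
Sum: F(0, 6, 5) = (0) + (0) + (0) + (-30) + (25) = -5.
Reducing mod 7: -5 ≡ 2 (mod 7).
Since F(a, b, c) ≡ 2 ≠ 0 (mod 7), P does NOT lie on the curve.


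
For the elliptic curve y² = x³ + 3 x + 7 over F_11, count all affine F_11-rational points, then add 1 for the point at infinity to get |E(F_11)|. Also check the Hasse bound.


Affine points = {(1, 0), (5, 2), (5, 9), (8, 2), (8, 9), (9, 2), (9, 9), (10, 5), (10, 6)}; affine count = 9; |E(F_11)| = 10.

Discriminant check: Δ ∝ 4a³ + 27b² = 4·3³ + 27·7² = 4·27 + 27·49 ≡ 1 (mod 11). Nonzero ⇒ E is nonsingular.
For each x ∈ F_11, compute rhs = x³ + 3·x + 7 mod 11, then count y ∈ F_11 with y² ≡ rhs.
  x = 0: rhs = 7, matching y values: none (0 points).
  x = 1: rhs = 0, matching y values: 0 (1 points).
  x = 2: rhs = 10, matching y values: none (0 points).
  x = 3: rhs = 10, matching y values: none (0 points).
  x = 4: rhs = 6, matching y values: none (0 points).
  x = 5: rhs = 4, matching y values: 2, 9 (2 points).
  x = 6: rhs = 10, matching y values: none (0 points).
  x = 7: rhs = 8, matching y values: none (0 points).
  x = 8: rhs = 4, matching y values: 2, 9 (2 points).
  x = 9: rhs = 4, matching y values: 2, 9 (2 points).
  x = 10: rhs = 3, matching y values: 5, 6 (2 points).
Total affine count: 9.
Full point count |E(F_11)| = 9 + 1 = 10.
Hasse bound: |10 − (11+1)| = |-2| = 2 ≤ 2√11 ≈ 6.6332 ✓.


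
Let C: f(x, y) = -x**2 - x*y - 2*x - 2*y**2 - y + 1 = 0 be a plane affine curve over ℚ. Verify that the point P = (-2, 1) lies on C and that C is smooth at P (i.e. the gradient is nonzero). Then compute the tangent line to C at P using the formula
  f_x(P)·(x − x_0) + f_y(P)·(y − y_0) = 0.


Tangent line at P: x - 3*y + 5 = 0.

Step 1: f(-2, 1) = 0, so P lies on C.
Step 2: partial derivatives
  f_x(x, y) = -2*x - y - 2, f_y(x, y) = -x - 4*y - 1.
  f_x(P) = 1, f_y(P) = -3 (gradient nonzero, so P is smooth).
Step 3: tangent line at P: 1·(x − -2) + -3·(y − 1) = 0.
Expanding: x - 3*y + 5 = 0.


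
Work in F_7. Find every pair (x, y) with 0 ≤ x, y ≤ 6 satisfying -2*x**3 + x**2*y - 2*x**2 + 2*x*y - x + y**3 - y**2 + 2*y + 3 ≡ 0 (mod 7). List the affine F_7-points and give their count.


Affine F_7-points: {(2, 6), (3, 6), (4, 0), (4, 2), (4, 6), (5, 2), (6, 4)}; count = 7.

For each of the 49 pairs (x, y) ∈ F_7², evaluate f(x, y) mod 7. Record the zeros.
  x = 0: [0↦3, 1↦5, 2↦4, 3↦6, 4↦3, 5↦1, 6↦6]  zeros at y ∈ ∅
  x = 1: [0↦5, 1↦3, 2↦5, 3↦3, 4↦3, 5↦4, 6↦5]  zeros at y ∈ ∅
  x = 2: [0↦5, 1↦1, 2↦1, 3↦4, 4↦2, 5↦1, 6↦0]  zeros at y ∈ {6}
  x = 3: [0↦5, 1↦1, 2↦1, 3↦4, 4↦2, 5↦1, 6↦0]  zeros at y ∈ {6}
  x = 4: [0↦0, 1↦5, 2↦0, 3↦5, 4↦5, 5↦6, 6↦0]  zeros at y ∈ {0, 2, 6}
  x = 5: [0↦6, 1↦1, 2↦0, 3↦2, 4↦6, 5↦4, 6↦2]  zeros at y ∈ {2}
  x = 6: [0↦4, 1↦5, 2↦3, 3↦4, 4↦0, 5↦4, 6↦1]  zeros at y ∈ {4}
Collecting zeros: affine points = {(2, 6), (3, 6), (4, 0), (4, 2), (4, 6), (5, 2), (6, 4)}.
Total count |C(F_7)_aff| = 7.


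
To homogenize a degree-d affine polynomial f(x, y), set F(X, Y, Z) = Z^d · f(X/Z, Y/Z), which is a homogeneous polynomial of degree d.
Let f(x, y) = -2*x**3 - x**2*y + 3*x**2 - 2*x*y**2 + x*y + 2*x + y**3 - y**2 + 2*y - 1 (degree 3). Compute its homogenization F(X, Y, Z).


F(X, Y, Z) = -2*X**3 - X**2*Y + 3*X**2*Z - 2*X*Y**2 + X*Y*Z + 2*X*Z**2 + Y**3 - Y**2*Z + 2*Y*Z**2 - Z**3

deg(f) = 3.
Substitute x = X/Z, y = Y/Z into f, then multiply by Z^3.
  monomial -2·x^3·y^0 ↦ -2·X^3·Y^0·Z^0.
  monomial -1·x^2·y^1 ↦ -1·X^2·Y^1·Z^0.
  monomial 3·x^2·y^0 ↦ 3·X^2·Y^0·Z^1.
  monomial -2·x^1·y^2 ↦ -2·X^1·Y^2·Z^0.
  monomial 1·x^1·y^1 ↦ 1·X^1·Y^1·Z^1.
  monomial 2·x^1·y^0 ↦ 2·X^1·Y^0·Z^2.
  monomial 1·x^0·y^3 ↦ 1·X^0·Y^3·Z^0.
  monomial -1·x^0·y^2 ↦ -1·X^0·Y^2·Z^1.
  monomial 2·x^0·y^1 ↦ 2·X^0·Y^1·Z^2.
  monomial -1·x^0·y^0 ↦ -1·X^0·Y^0·Z^3.
Collecting: F(X, Y, Z) = -2*X**3 - X**2*Y + 3*X**2*Z - 2*X*Y**2 + X*Y*Z + 2*X*Z**2 + Y**3 - Y**2*Z + 2*Y*Z**2 - Z**3.


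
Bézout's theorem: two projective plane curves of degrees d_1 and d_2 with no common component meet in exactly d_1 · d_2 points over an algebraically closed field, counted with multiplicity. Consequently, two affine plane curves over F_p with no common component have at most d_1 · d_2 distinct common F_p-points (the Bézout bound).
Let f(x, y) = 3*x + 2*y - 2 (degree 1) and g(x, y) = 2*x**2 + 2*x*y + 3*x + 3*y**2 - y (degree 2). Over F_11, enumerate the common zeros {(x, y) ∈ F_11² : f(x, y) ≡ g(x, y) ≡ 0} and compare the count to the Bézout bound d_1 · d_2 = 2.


Common zeros: ∅; count = 0; Bézout bound = 2.

deg(f) = 1, deg(g) = 2, so Bézout bound = 2.
Scan x ∈ F_11. For each x, list the y ∈ F_11 with f(x, y) ≡ 0 and those with g(x, y) ≡ 0 (mod 11); the common zeros in that column are the intersection.
  x = 0: f ≡ 0 at y ∈ {1}; g ≡ 0 at y ∈ {0, 4}; common: ∅.
  x = 1: f ≡ 0 at y ∈ {5}; g ≡ 0 at y ∈ ∅; common: ∅.
  x = 2: f ≡ 0 at y ∈ {9}; g ≡ 0 at y ∈ ∅; common: ∅.
  x = 3: f ≡ 0 at y ∈ {2}; g ≡ 0 at y ∈ {6, 7}; common: ∅.
  x = 4: f ≡ 0 at y ∈ {6}; g ≡ 0 at y ∈ {0, 5}; common: ∅.
  x = 5: f ≡ 0 at y ∈ {10}; g ≡ 0 at y ∈ {1, 7}; common: ∅.
  x = 6: f ≡ 0 at y ∈ {3}; g ≡ 0 at y ∈ {5, 6}; common: ∅.
  x = 7: f ≡ 0 at y ∈ {7}; g ≡ 0 at y ∈ ∅; common: ∅.
  x = 8: f ≡ 0 at y ∈ {0}; g ≡ 0 at y ∈ ∅; common: ∅.
  x = 9: f ≡ 0 at y ∈ {4}; g ≡ 0 at y ∈ {1, 8}; common: ∅.
  x = 10: f ≡ 0 at y ∈ {8}; g ≡ 0 at y ∈ ∅; common: ∅.
Collecting: common zeros = ∅, so the count is 0.
Comparison with the Bézout bound: 0 ≤ 2 = deg(f)·deg(g), as expected for curves with no common component (the affine F_11-count falls short of the bound because intersections may lie at infinity, over extension fields, or carry multiplicity).


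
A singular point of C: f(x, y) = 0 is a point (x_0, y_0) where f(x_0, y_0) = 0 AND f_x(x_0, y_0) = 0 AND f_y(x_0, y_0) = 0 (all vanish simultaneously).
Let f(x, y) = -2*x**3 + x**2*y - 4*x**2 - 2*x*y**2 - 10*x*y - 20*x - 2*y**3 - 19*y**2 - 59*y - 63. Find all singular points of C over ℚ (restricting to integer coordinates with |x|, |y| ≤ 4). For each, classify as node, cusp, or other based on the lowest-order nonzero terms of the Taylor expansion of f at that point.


Singular points: {(-1, -3)}; classification: node.

Compute partial derivatives:
  f_x = -6*x**2 + 2*x*y - 8*x - 2*y**2 - 10*y - 20.
  f_y = x**2 - 4*x*y - 10*x - 6*y**2 - 38*y - 59.
Scan x_0 ∈ {−4, ..., 4}. For each x_0, f_y(x_0, y) is a polynomial in y; find its integer roots y ∈ {−4, ..., 4}, then test f_x and f at those candidates.
  x = -4: f_y(-4, y) = -6*y**2 - 22*y - 3; no integer root y with |y| ≤ 4.
  x = -3: f_y(-3, y) = -6*y**2 - 26*y - 20; vanishes at y ∈ {-1}. (-3, -1): f_x = -36 ≠ 0.
  x = -2: f_y(-2, y) = -6*y**2 - 30*y - 35; no integer root y with |y| ≤ 4.
  x = -1: f_y(-1, y) = -6*y**2 - 34*y - 48; vanishes at y ∈ {-3}. (-1, -3): f_x = 0, f = 0 — SINGULAR.
  x = 0: f_y(0, y) = -6*y**2 - 38*y - 59; no integer root y with |y| ≤ 4.
  x = 1: f_y(1, y) = -6*y**2 - 42*y - 68; no integer root y with |y| ≤ 4.
  x = 2: f_y(2, y) = -6*y**2 - 46*y - 75; no integer root y with |y| ≤ 4.
  x = 3: f_y(3, y) = -6*y**2 - 50*y - 80; no integer root y with |y| ≤ 4.
  x = 4: f_y(4, y) = -6*y**2 - 54*y - 83; no integer root y with |y| ≤ 4.
Only singular point on the grid: (-1, -3).
Classify: substitute x = -1 + u, y = -3 + v and expand: f = -2*u**3 + u**2*v - u**2 - 2*u*v**2 - 2*v**3 + v**2.
No constant or linear terms (consistent with a singular point). Quadratic part: -u**2 + v**2. Cubic part: -2*u**3 + u**2*v - 2*u*v**2 - 2*v**3.
The quadratic part v**2 - u**2 = (v − u)(v + u) splits into two distinct linear factors, so there are two distinct tangent lines y − -3 = ±(x − -1) — this is a node (ordinary double point).
Classification: node.


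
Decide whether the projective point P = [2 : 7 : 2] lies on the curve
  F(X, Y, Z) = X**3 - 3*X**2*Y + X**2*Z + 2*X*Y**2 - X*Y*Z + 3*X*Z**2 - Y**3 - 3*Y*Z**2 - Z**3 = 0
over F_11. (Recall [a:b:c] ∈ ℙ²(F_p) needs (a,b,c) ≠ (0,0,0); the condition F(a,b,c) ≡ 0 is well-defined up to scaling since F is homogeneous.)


F(2,7,2) ≡ 8 (mod 11); P is NOT on the curve.

Evaluate F(2, 7, 2) term-by-term (mod 11).
  X**3 ↦ 1·8·1·1 = 8
  -3*X**2*Y ↦ -3·4·7·1 = -84
  X**2*Z ↦ 1·4·1·2 = 8
  2*X*Y**2 ↦ 2·2·49·1 = 196
  -X*Y*Z ↦ -1·2·7·2 = -28
  3*X*Z**2 ↦ 3·2·1·4 = 24
  -Y**3 ↦ -1·1·343·1 = -343
  -3*Y*Z**2 ↦ -3·1·7·4 = -84
  -Z**3 ↦ -1·1·1·8 = -8
Sum: F(2, 7, 2) = (8) + (-84) + (8) + (196) + (-28) + (24) + (-343) + (-84) + (-8) = -311.
Reducing mod 11: -311 ≡ 8 (mod 11).
Since F(a, b, c) ≡ 8 ≠ 0 (mod 11), P does NOT lie on the curve.


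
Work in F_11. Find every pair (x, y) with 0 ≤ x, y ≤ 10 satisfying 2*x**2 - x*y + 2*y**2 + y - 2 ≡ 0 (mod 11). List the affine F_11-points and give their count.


Affine F_11-points: {(1, 0), (4, 9), (6, 9), (6, 10), (7, 6), (7, 8), (8, 1), (8, 8), (9, 1), (9, 3), (10, 0), (10, 10)}; count = 12.

For each of the 121 pairs (x, y) ∈ F_11², evaluate f(x, y) mod 11. Record the zeros.
  x = 0: [0↦9, 1↦1, 2↦8, 3↦8, 4↦1, 5↦9, 6↦10, 7↦4, 8↦2, 9↦4, 10↦10]  zeros at y ∈ ∅
  x = 1: [0↦0, 1↦2, 2↦8, 3↦7, 4↦10, 5↦6, 6↦6, 7↦10, 8↦7, 9↦8, 10↦2]  zeros at y ∈ {0}
  x = 2: [0↦6, 1↦7, 2↦1, 3↦10, 4↦1, 5↦7, 6↦6, 7↦9, 8↦5, 9↦5, 10↦9]  zeros at y ∈ ∅
  x = 3: [0↦5, 1↦5, 2↦9, 3↦6, 4↦7, 5↦1, 6↦10, 7↦1, 8↦7, 9↦6, 10↦9]  zeros at y ∈ ∅
  x = 4: [0↦8, 1↦7, 2↦10, 3↦6, 4↦6, 5↦10, 6↦7, 7↦8, 8↦2, 9↦0, 10↦2]  zeros at y ∈ {9}
  x = 5: [0↦4, 1↦2, 2↦4, 3↦10, 4↦9, 5↦1, 6↦8, 7↦8, 8↦1, 9↦9, 10↦10]  zeros at y ∈ ∅
  x = 6: [0↦4, 1↦1, 2↦2, 3↦7, 4↦5, 5↦7, 6↦2, 7↦1, 8↦4, 9↦0, 10↦0]  zeros at y ∈ {9, 10}
  x = 7: [0↦8, 1↦4, 2↦4, 3↦8, 4↦5, 5↦6, 6↦0, 7↦9, 8↦0, 9↦6, 10↦5]  zeros at y ∈ {6, 8}
  x = 8: [0↦5, 1↦0, 2↦10, 3↦2, 4↦9, 5↦9, 6↦2, 7↦10, 8↦0, 9↦5, 10↦3]  zeros at y ∈ {1, 8}
  x = 9: [0↦6, 1↦0, 2↦9, 3↦0, 4↦6, 5↦5, 6↦8, 7↦4, 8↦4, 9↦8, 10↦5]  zeros at y ∈ {1, 3}
  x = 10: [0↦0, 1↦4, 2↦1, 3↦2, 4↦7, 5↦5, 6↦7, 7↦2, 8↦1, 9↦4, 10↦0]  zeros at y ∈ {0, 10}
Collecting zeros: affine points = {(1, 0), (4, 9), (6, 9), (6, 10), (7, 6), (7, 8), (8, 1), (8, 8), (9, 1), (9, 3), (10, 0), (10, 10)}.
Total count |C(F_11)_aff| = 12.


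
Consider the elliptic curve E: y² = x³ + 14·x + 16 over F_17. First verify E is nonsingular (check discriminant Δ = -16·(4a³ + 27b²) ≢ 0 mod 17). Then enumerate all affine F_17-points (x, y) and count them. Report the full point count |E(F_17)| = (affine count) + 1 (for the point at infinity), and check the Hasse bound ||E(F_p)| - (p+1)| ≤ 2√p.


Affine points = {(0, 4), (0, 13), (2, 1), (2, 16), (3, 0), (4, 0), (7, 7), (7, 10), (9, 2), (9, 15), (10, 0), (12, 5), (12, 12), (13, 7), (13, 10), (14, 7), (14, 10), (16, 1), (16, 16)}; affine count = 19; |E(F_17)| = 20.

Discriminant check: Δ ∝ 4a³ + 27b² = 4·14³ + 27·16² = 4·2744 + 27·256 ≡ 4 (mod 17). Nonzero ⇒ E is nonsingular.
For each x ∈ F_17, compute rhs = x³ + 14·x + 16 mod 17, then count y ∈ F_17 with y² ≡ rhs.
  x = 0: rhs = 16, matching y values: 4, 13 (2 points).
  x = 1: rhs = 14, matching y values: none (0 points).
  x = 2: rhs = 1, matching y values: 1, 16 (2 points).
  x = 3: rhs = 0, matching y values: 0 (1 points).
  x = 4: rhs = 0, matching y values: 0 (1 points).
  x = 5: rhs = 7, matching y values: none (0 points).
  x = 6: rhs = 10, matching y values: none (0 points).
  x = 7: rhs = 15, matching y values: 7, 10 (2 points).
  x = 8: rhs = 11, matching y values: none (0 points).
  x = 9: rhs = 4, matching y values: 2, 15 (2 points).
  x = 10: rhs = 0, matching y values: 0 (1 points).
  x = 11: rhs = 5, matching y values: none (0 points).
  x = 12: rhs = 8, matching y values: 5, 12 (2 points).
  x = 13: rhs = 15, matching y values: 7, 10 (2 points).
  x = 14: rhs = 15, matching y values: 7, 10 (2 points).
  x = 15: rhs = 14, matching y values: none (0 points).
  x = 16: rhs = 1, matching y values: 1, 16 (2 points).
Total affine count: 19.
Full point count |E(F_17)| = 19 + 1 = 20.
Hasse bound: |20 − (17+1)| = |2| = 2 ≤ 2√17 ≈ 8.2462 ✓.


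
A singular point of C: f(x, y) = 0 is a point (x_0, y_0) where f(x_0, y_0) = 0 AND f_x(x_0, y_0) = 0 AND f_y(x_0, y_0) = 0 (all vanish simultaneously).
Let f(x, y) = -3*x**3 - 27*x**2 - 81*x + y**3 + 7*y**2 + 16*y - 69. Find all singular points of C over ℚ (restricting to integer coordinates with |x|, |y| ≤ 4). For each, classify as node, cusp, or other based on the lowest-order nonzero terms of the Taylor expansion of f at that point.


Singular points: {(-3, -2)}; classification: cusp.

Compute partial derivatives:
  f_x = -9*x**2 - 54*x - 81.
  f_y = 3*y**2 + 14*y + 16.
Scan x_0 ∈ {−4, ..., 4}. For each x_0, f_y(x_0, y) is a polynomial in y; find its integer roots y ∈ {−4, ..., 4}, then test f_x and f at those candidates.
  x = -4: f_y(-4, y) = 3*y**2 + 14*y + 16; vanishes at y ∈ {-2}. (-4, -2): f_x = -9 ≠ 0.
  x = -3: f_y(-3, y) = 3*y**2 + 14*y + 16; vanishes at y ∈ {-2}. (-3, -2): f_x = 0, f = 0 — SINGULAR.
  x = -2: f_y(-2, y) = 3*y**2 + 14*y + 16; vanishes at y ∈ {-2}. (-2, -2): f_x = -9 ≠ 0.
  x = -1: f_y(-1, y) = 3*y**2 + 14*y + 16; vanishes at y ∈ {-2}. (-1, -2): f_x = -36 ≠ 0.
  x = 0: f_y(0, y) = 3*y**2 + 14*y + 16; vanishes at y ∈ {-2}. (0, -2): f_x = -81 ≠ 0.
  x = 1: f_y(1, y) = 3*y**2 + 14*y + 16; vanishes at y ∈ {-2}. (1, -2): f_x = -144 ≠ 0.
  x = 2: f_y(2, y) = 3*y**2 + 14*y + 16; vanishes at y ∈ {-2}. (2, -2): f_x = -225 ≠ 0.
  x = 3: f_y(3, y) = 3*y**2 + 14*y + 16; vanishes at y ∈ {-2}. (3, -2): f_x = -324 ≠ 0.
  x = 4: f_y(4, y) = 3*y**2 + 14*y + 16; vanishes at y ∈ {-2}. (4, -2): f_x = -441 ≠ 0.
Only singular point on the grid: (-3, -2).
Classify: substitute x = -3 + u, y = -2 + v and expand: f = -3*u**3 + v**3 + v**2.
No constant or linear terms (consistent with a singular point). Quadratic part: v**2. Cubic part: -3*u**3 + v**3.
The quadratic part v**2 is a perfect square, so there is a single (double) tangent line v = 0, i.e. y = -2. Restricting the cubic part to that line (v = 0) leaves -3*u**3 ≠ 0, so f is not divisible by v and the branch is v² ≈ 3*u**3 to lowest order — this is a cusp.
Classification: cusp.


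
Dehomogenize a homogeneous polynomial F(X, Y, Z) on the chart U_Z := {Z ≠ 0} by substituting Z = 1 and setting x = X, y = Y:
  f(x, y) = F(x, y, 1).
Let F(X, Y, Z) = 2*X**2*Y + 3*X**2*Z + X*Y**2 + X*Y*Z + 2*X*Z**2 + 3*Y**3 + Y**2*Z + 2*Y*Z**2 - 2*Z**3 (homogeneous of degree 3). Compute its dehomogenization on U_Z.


f(x, y) = 2*x**2*y + 3*x**2 + x*y**2 + x*y + 2*x + 3*y**3 + y**2 + 2*y - 2

On U_Z we set Z = 1. Each monomial c·X^i·Y^j·Z^k in F becomes c·x^i·y^j·1^k = c·x^i·y^j.
Substituting Z = 1: F(X, Y, 1) = 2*x**2*y + 3*x**2 + x*y**2 + x*y + 2*x + 3*y**3 + y**2 + 2*y - 2.
Note: deg(f) ≤ deg(F) = 3; strict inequality happens when F is divisible by Z (lost terms).


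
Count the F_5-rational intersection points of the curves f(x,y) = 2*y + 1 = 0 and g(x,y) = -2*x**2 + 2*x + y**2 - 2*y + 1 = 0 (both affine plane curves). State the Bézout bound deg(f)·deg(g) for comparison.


Common zeros: ∅; count = 0; Bézout bound = 2.

deg(f) = 1, deg(g) = 2, so Bézout bound = 2.
Scan x ∈ F_5. For each x, list the y ∈ F_5 with f(x, y) ≡ 0 and those with g(x, y) ≡ 0 (mod 5); the common zeros in that column are the intersection.
  x = 0: f ≡ 0 at y ∈ {2}; g ≡ 0 at y ∈ {1}; common: ∅.
  x = 1: f ≡ 0 at y ∈ {2}; g ≡ 0 at y ∈ {1}; common: ∅.
  x = 2: f ≡ 0 at y ∈ {2}; g ≡ 0 at y ∈ {3, 4}; common: ∅.
  x = 3: f ≡ 0 at y ∈ {2}; g ≡ 0 at y ∈ ∅; common: ∅.
  x = 4: f ≡ 0 at y ∈ {2}; g ≡ 0 at y ∈ {3, 4}; common: ∅.
Collecting: common zeros = ∅, so the count is 0.
Comparison with the Bézout bound: 0 ≤ 2 = deg(f)·deg(g), as expected for curves with no common component (the affine F_5-count falls short of the bound because intersections may lie at infinity, over extension fields, or carry multiplicity).


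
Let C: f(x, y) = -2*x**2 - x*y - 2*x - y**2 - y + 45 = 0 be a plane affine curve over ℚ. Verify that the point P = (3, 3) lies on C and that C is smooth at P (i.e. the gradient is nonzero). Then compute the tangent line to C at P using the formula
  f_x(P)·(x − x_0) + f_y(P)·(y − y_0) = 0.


Tangent line at P: -17*x - 10*y + 81 = 0.

Step 1: f(3, 3) = 0, so P lies on C.
Step 2: partial derivatives
  f_x(x, y) = -4*x - y - 2, f_y(x, y) = -x - 2*y - 1.
  f_x(P) = -17, f_y(P) = -10 (gradient nonzero, so P is smooth).
Step 3: tangent line at P: -17·(x − 3) + -10·(y − 3) = 0.
Expanding: -17*x - 10*y + 81 = 0.


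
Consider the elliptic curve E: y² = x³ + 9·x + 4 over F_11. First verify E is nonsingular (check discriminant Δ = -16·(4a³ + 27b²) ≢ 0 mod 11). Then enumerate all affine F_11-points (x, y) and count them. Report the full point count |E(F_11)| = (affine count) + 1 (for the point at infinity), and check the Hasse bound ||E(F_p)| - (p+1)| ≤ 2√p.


Affine points = {(0, 2), (0, 9), (1, 5), (1, 6), (3, 5), (3, 6), (4, 4), (4, 7), (5, 3), (5, 8), (7, 5), (7, 6), (8, 4), (8, 7), (9, 0), (10, 4), (10, 7)}; affine count = 17; |E(F_11)| = 18.

Discriminant check: Δ ∝ 4a³ + 27b² = 4·9³ + 27·4² = 4·729 + 27·16 ≡ 4 (mod 11). Nonzero ⇒ E is nonsingular.
For each x ∈ F_11, compute rhs = x³ + 9·x + 4 mod 11, then count y ∈ F_11 with y² ≡ rhs.
  x = 0: rhs = 4, matching y values: 2, 9 (2 points).
  x = 1: rhs = 3, matching y values: 5, 6 (2 points).
  x = 2: rhs = 8, matching y values: none (0 points).
  x = 3: rhs = 3, matching y values: 5, 6 (2 points).
  x = 4: rhs = 5, matching y values: 4, 7 (2 points).
  x = 5: rhs = 9, matching y values: 3, 8 (2 points).
  x = 6: rhs = 10, matching y values: none (0 points).
  x = 7: rhs = 3, matching y values: 5, 6 (2 points).
  x = 8: rhs = 5, matching y values: 4, 7 (2 points).
  x = 9: rhs = 0, matching y values: 0 (1 points).
  x = 10: rhs = 5, matching y values: 4, 7 (2 points).
Total affine count: 17.
Full point count |E(F_11)| = 17 + 1 = 18.
Hasse bound: |18 − (11+1)| = |6| = 6 ≤ 2√11 ≈ 6.6332 ✓.


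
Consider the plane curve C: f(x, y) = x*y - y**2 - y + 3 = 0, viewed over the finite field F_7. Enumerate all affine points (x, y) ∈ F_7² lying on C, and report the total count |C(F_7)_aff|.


Affine F_7-points: {(3, 3), (3, 6), (4, 5), (5, 2), (6, 1), (6, 4)}; count = 6.

For each of the 49 pairs (x, y) ∈ F_7², evaluate f(x, y) mod 7. Record the zeros.
  x = 0: [0↦3, 1↦1, 2↦4, 3↦5, 4↦4, 5↦1, 6↦3]  zeros at y ∈ ∅
  x = 1: [0↦3, 1↦2, 2↦6, 3↦1, 4↦1, 5↦6, 6↦2]  zeros at y ∈ ∅
  x = 2: [0↦3, 1↦3, 2↦1, 3↦4, 4↦5, 5↦4, 6↦1]  zeros at y ∈ ∅
  x = 3: [0↦3, 1↦4, 2↦3, 3↦0, 4↦2, 5↦2, 6↦0]  zeros at y ∈ {3, 6}
  x = 4: [0↦3, 1↦5, 2↦5, 3↦3, 4↦6, 5↦0, 6↦6]  zeros at y ∈ {5}
  x = 5: [0↦3, 1↦6, 2↦0, 3↦6, 4↦3, 5↦5, 6↦5]  zeros at y ∈ {2}
  x = 6: [0↦3, 1↦0, 2↦2, 3↦2, 4↦0, 5↦3, 6↦4]  zeros at y ∈ {1, 4}
Collecting zeros: affine points = {(3, 3), (3, 6), (4, 5), (5, 2), (6, 1), (6, 4)}.
Total count |C(F_7)_aff| = 6.
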